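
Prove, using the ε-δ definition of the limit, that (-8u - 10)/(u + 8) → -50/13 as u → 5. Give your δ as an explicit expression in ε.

δ = min(13/2, (169/108)ε)

Let ε > 0. We want δ > 0 with 0 < |u − 5| < δ ⇒ |(-8u - 10)/(u + 8) + 50/13| < ε.
Combining over a common denominator, (-8u - 10)/(u + 8) + 50/13 = [(-8u - 10)·13 − (-50)·(u + 8)] / [13·(u + 8)] = -54(u − 5) / (13(u + 8)).
So |(-8u - 10)/(u + 8) + 50/13| = 54|u − 5| / (13·|u + 8|).
Restrict δ ≤ 13/2. Then |u − 5| < 13/2 gives |u + 8| = |(u − 5) + 13| ≥ 13 − 13/2 = 13/2.
Hence |(-8u - 10)/(u + 8) + 50/13| < 54|u − 5|/(13·(13/2)) = (108/169)|u − 5|, which is < ε once |u − 5| < (169/108)ε.
Take δ = min(13/2, (169/108)ε). Then 0 < |u − 5| < δ forces both bounds, so |(-8u - 10)/(u + 8) + 50/13| < ε.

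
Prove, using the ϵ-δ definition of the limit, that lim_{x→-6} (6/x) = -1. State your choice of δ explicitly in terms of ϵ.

δ = min(3, 3ϵ)

Let ϵ > 0 be given. We seek δ > 0 such that 0 < |x + 6| < δ implies |6/x + 1| < ϵ.
|6/x + 1| = 6·|-6 − x|/(6·|x|) = 6|x + 6|/(6|x|).
Restrict δ ≤ 3. Then |x + 6| < 3 gives |x| > 3, so 6|x| > 18.
Then |6/x + 1| < 6|x + 6|/18, which is < ϵ when |x + 6| < 3ϵ.
Take δ = min(3, 3ϵ). Then 0 < |x + 6| < δ gives both |x + 6| < 3 and |x + 6| < 3ϵ, so |6/x + 1| < ϵ.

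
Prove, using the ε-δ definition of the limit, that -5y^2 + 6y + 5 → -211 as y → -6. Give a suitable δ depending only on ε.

Suppose ε > 0. We want δ > 0 such that 0 < |y + 6| < δ implies |(-5y^2 + 6y + 5) + 211| < ε.
(-5y^2 + 6y + 5) + 211 = -5y^2 + 6y + 216 = (y + 6)(-5y + 36).
So |(-5y^2 + 6y + 5) + 211| = |y + 6|·|-5y + 36|.
Assume first that |y + 6| < 2, so |y| < 8. Then |-5y + 36| ≤ 5·8 + 36 = 76.
Hence |(-5y^2 + 6y + 5) + 211| ≤ 76|y + 6| < ε provided |y + 6| < ε/76.
Choosing δ = min(2, ε/76) ensures both conditions, hence |(-5y^2 + 6y + 5) + 211| < ε.

δ = min(2, ε/76)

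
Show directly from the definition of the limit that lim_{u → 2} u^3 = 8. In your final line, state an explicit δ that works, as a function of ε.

Let ε > 0 be given. We seek δ > 0 with 0 < |u − 2| < δ ⇒ |u^3 − 8| < ε.
Factor: u^3 − 8 = (u − 2)(u^2 + 2u + 4), so |u^3 − 8| = |u − 2|·|u^2 + 2u + 4|.
Impose δ ≤ 1 so that |u| < 3; then |u^2 + 2u + 4| ≤ 19.
Hence |u^3 − 8| ≤ 19|u − 2|, which is < ε once |u − 2| < ε/19.
Take δ = min(1, ε/19). If 0 < |u − 2| < δ then both bounds hold and |u^3 − 8| ≤ 19|u − 2| < 19·(ε/19) = ε.

δ = min(1, ε/19)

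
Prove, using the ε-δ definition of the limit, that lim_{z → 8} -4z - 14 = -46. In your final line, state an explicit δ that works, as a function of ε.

Fix ε > 0. We need δ > 0 so that 0 < |z − 8| < δ implies |(-4z - 14) + 46| < ε.
|(-4z - 14) + 46| = |-4z + 32| = 4|z − 8|.
So 4|z − 8| < ε exactly when |z − 8| < ε/4.
Choosing δ = ε/4 gives |(-4z - 14) + 46| = 4|z − 8| < ε whenever |z − 8| < δ.

δ = ε/4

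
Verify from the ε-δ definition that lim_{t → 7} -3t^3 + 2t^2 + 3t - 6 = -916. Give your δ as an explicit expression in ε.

δ = min(1, ε/474)

Suppose ε > 0. We want δ > 0 such that 0 < |t − 7| < δ implies |(-3t^3 + 2t^2 + 3t - 6) + 916| < ε.
(-3t^3 + 2t^2 + 3t - 6) + 916 = -3t^3 + 2t^2 + 3t + 910 = (t − 7)(-3t^2 - 19t - 130).
So |(-3t^3 + 2t^2 + 3t - 6) + 916| = |t − 7|·|-3t^2 - 19t - 130|.
Assume first that |t − 7| < 1, so |t| < 8. Then |-3t^2 - 19t - 130| ≤ 3·8^2 + 19·8 + 130 = 474.
Hence |(-3t^3 + 2t^2 + 3t - 6) + 916| ≤ 474|t − 7| < ε provided |t − 7| < ε/474.
Take δ = min(1, ε/474). Then 0 < |t − 7| < δ gives both |t − 7| < 1 and |t − 7| < ε/474, so |(-3t^3 + 2t^2 + 3t - 6) + 916| < ε.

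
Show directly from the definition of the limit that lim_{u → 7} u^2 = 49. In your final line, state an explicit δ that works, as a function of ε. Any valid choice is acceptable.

Fix ε > 0. We seek δ > 0 with 0 < |u − 7| < δ ⇒ |u^2 − 49| < ε.
Factor: u^2 − 49 = (u − 7)(u + 7), so |u^2 − 49| = |u − 7|·|u + 7|.
Restrict δ ≤ 2. Then |u − 7| < 2 gives |u| < 9, so by the triangle inequality |u + 7| ≤ 9 + 7 = 16.
Hence |u^2 − 49| ≤ 16|u − 7|, which is < ε once |u − 7| < ε/16.
Take δ = min(2, ε/16). If 0 < |u − 7| < δ then both bounds hold and |u^2 − 49| ≤ 16|u − 7| < 16·(ε/16) = ε.

δ = min(2, ε/16)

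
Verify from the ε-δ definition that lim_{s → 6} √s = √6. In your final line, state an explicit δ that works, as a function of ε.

Let ε > 0 be given. We want δ > 0 such that 0 < |s − 6| < δ implies |√s − √6| < ε.
Multiplying by the conjugate, |√s − √6| = |s − 6|/(√s + √6).
Restrict δ ≤ 6 so that |s − 6| < 6 forces s > 0, and then √s + √6 > √6.
Hence |√s − √6| < |s − 6|/√6, which is < ε once |s − 6| < √6·ε.
Take δ = min(6, √6·ε). If 0 < |s − 6| < δ then s > 0 and |√s − √6| < |s − 6|/√6 < ε.

δ = min(6, √6·ε)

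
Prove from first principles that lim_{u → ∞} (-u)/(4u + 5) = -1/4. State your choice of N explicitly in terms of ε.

Let ε > 0. We seek N > 0 such that u > N implies |(-u)/(4u + 5) + 1/4| < ε.
(-u)/(4u + 5) + 1/4 = (4(-u) − (-1)(4u + 5)) / (4(4u + 5)) = 5/(4(4u + 5)).
For u > 0 we have 4u + 5 > 4u, so |(-u)/(4u + 5) + 1/4| = 5/(4(4u + 5)) < 5/(4·4u) = (5/16)/u.
Thus |(-u)/(4u + 5) + 1/4| < ε whenever u > (5/16)/ε.
Take N = (5/16)/ε. If u > N then |(-u)/(4u + 5) + 1/4| < (5/16)/u < ε.

N = (5/16)/ε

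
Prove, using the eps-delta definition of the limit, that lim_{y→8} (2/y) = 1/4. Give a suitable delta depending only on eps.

Let eps > 0. We seek delta > 0 such that 0 < |y − 8| < delta implies |2/y − (1/4)| < eps.
|2/y − (1/4)| = 2·|8 − y|/(8·|y|) = 2|y − 8|/(8|y|).
Restrict delta ≤ 4. Then |y − 8| < 4 gives |y| > 4, so 8|y| > 32.
Then |2/y − (1/4)| < 2|y − 8|/32, which is < eps when |y − 8| < 16eps.
Take delta = min(4, 16eps). Then 0 < |y − 8| < delta gives both |y − 8| < 4 and |y − 8| < 16eps, so |2/y − (1/4)| < eps.

delta = min(4, 16eps)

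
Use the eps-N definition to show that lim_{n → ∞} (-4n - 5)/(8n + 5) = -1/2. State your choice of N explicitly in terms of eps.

N = (5/16)/eps

Fix eps > 0. For n ≥ 1, |(-4n - 5)/(8n + 5) + 1/2| = |-20|/(8(8n + 5)) = 20/(8(8n + 5)).
Since 8n + 5 ≥ 8n for n ≥ 1, this is ≤ 20/(8·8n) = (5/16)/n.
So |(-4n - 5)/(8n + 5) + 1/2| < eps whenever n > (5/16)/eps.
Take N = (5/16)/eps. If n > N then |(-4n - 5)/(8n + 5) + 1/2| ≤ (5/16)/n < eps.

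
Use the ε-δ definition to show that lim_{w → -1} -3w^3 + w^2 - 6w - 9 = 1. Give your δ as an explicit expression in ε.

δ = min(1, ε/30)

Let ε > 0 be given. We want δ > 0 such that 0 < |w + 1| < δ implies |(-3w^3 + w^2 - 6w - 9) − 1| < ε.
(-3w^3 + w^2 - 6w - 9) − 1 = -3w^3 + w^2 - 6w - 10 = (w + 1)(-3w^2 + 4w - 10).
So |(-3w^3 + w^2 - 6w - 9) − 1| = |w + 1|·|-3w^2 + 4w - 10|.
Require δ ≤ 1. Then |w + 1| < 1 gives |w| < 2, and by the triangle inequality |-3w^2 + 4w - 10| ≤ 3·2^2 + 4·2 + 10 = 30.
Hence |(-3w^3 + w^2 - 6w - 9) − 1| ≤ 30|w + 1| < ε provided |w + 1| < ε/30.
Take δ = min(1, ε/30). Then 0 < |w + 1| < δ gives both |w + 1| < 1 and |w + 1| < ε/30, so |(-3w^3 + w^2 - 6w - 9) − 1| < ε.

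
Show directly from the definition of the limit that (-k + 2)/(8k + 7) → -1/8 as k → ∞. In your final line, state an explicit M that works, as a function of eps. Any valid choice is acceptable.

Suppose eps > 0. For k ≥ 1, |(-k + 2)/(8k + 7) + 1/8| = |23|/(8(8k + 7)) = 23/(8(8k + 7)).
Since 8k + 7 ≥ 8k for k ≥ 1, this is ≤ 23/(8·8k) = (23/64)/k.
So |(-k + 2)/(8k + 7) + 1/8| < eps whenever k > (23/64)/eps.
Take M = (23/64)/eps. If k > M then |(-k + 2)/(8k + 7) + 1/8| ≤ (23/64)/k < eps.

M = (23/64)/eps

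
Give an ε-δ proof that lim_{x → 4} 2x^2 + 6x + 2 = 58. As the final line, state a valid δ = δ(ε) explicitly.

δ = min(1, ε/24)

Fix ε > 0. We want δ > 0 such that 0 < |x − 4| < δ implies |(2x^2 + 6x + 2) − 58| < ε.
(2x^2 + 6x + 2) − 58 = 2x^2 + 6x - 56 = (x − 4)(2x + 14).
So |(2x^2 + 6x + 2) − 58| = |x − 4|·|2x + 14|.
Require δ ≤ 1. Then |x − 4| < 1 gives |x| < 5, and by the triangle inequality |2x + 14| ≤ 2·5 + 14 = 24.
Hence |(2x^2 + 6x + 2) − 58| ≤ 24|x − 4| < ε provided |x − 4| < ε/24.
Choosing δ = min(1, ε/24) ensures both conditions, hence |(2x^2 + 6x + 2) − 58| < ε.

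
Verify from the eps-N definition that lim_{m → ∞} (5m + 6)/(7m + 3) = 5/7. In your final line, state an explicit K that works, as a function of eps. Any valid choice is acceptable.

Fix eps > 0. For m ≥ 1, |(5m + 6)/(7m + 3) − (5/7)| = |27|/(7(7m + 3)) = 27/(7(7m + 3)).
Since 7m + 3 ≥ 7m for m ≥ 1, this is ≤ 27/(7·7m) = (27/49)/m.
So |(5m + 6)/(7m + 3) − (5/7)| < eps whenever m > (27/49)/eps.
Take K = (27/49)/eps. If m > K then |(5m + 6)/(7m + 3) − (5/7)| ≤ (27/49)/m < eps.

K = (27/49)/eps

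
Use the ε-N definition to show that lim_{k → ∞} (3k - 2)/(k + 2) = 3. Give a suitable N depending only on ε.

Let ε > 0. For k ≥ 1, |(3k - 2)/(k + 2) − 3| = |-8|/((k + 2)) = 8/((k + 2)).
Since k + 2 ≥ k for k ≥ 1, this is ≤ 8/(k) = 8/k.
So |(3k - 2)/(k + 2) − 3| < ε whenever k > 8/ε.
Take N = 8/ε. If k > N then |(3k - 2)/(k + 2) − 3| ≤ 8/k < ε.

N = 8/ε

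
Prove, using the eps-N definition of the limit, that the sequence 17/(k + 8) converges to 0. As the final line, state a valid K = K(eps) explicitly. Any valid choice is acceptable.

Let eps > 0. For k ≥ 1, |17/(k + 8) − 0| = 17/(k + 8) ≤ 17/k.
We need 17/k < eps, i.e. k > 17/eps.
Take K = 17/eps. If k > K then |17/(k + 8)| ≤ 17/k < eps.

K = 17/eps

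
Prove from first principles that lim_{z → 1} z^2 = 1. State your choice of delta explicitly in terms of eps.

delta = min(2, eps/4)

Let eps > 0 be given. We seek delta > 0 with 0 < |z − 1| < delta ⇒ |z^2 − 1| < eps.
Factor: z^2 − 1 = (z − 1)(z + 1), so |z^2 − 1| = |z − 1|·|z + 1|.
Restrict delta ≤ 2. Then |z − 1| < 2 gives |z| < 3, so by the triangle inequality |z + 1| ≤ 3 + 1 = 4.
Hence |z^2 − 1| ≤ 4|z − 1|, which is < eps once |z − 1| < eps/4.
Take delta = min(2, eps/4). If 0 < |z − 1| < delta then both bounds hold and |z^2 − 1| ≤ 4|z − 1| < 4·(eps/4) = eps.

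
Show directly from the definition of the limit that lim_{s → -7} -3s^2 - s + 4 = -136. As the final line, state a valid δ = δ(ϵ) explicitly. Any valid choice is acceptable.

δ = min(1, ϵ/44)

Fix ϵ > 0. We want δ > 0 such that 0 < |s + 7| < δ implies |(-3s^2 - s + 4) + 136| < ϵ.
(-3s^2 - s + 4) + 136 = -3s^2 - s + 140 = (s + 7)(-3s + 20).
So |(-3s^2 - s + 4) + 136| = |s + 7|·|-3s + 20|.
Require δ ≤ 1. Then |s + 7| < 1 gives |s| < 8, and by the triangle inequality |-3s + 20| ≤ 3·8 + 20 = 44.
Hence |(-3s^2 - s + 4) + 136| ≤ 44|s + 7| < ϵ provided |s + 7| < ϵ/44.
Choosing δ = min(1, ϵ/44) ensures both conditions, hence |(-3s^2 - s + 4) + 136| < ϵ.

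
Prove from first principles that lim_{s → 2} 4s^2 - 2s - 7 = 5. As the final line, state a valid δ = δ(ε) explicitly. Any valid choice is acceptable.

δ = min(1, ε/18)

Suppose ε > 0. We want δ > 0 such that 0 < |s − 2| < δ implies |(4s^2 - 2s - 7) − 5| < ε.
(4s^2 - 2s - 7) − 5 = 4s^2 - 2s - 12 = (s − 2)(4s + 6).
So |(4s^2 - 2s - 7) − 5| = |s − 2|·|4s + 6|.
Assume first that |s − 2| < 1, so |s| < 3. Then |4s + 6| ≤ 4·3 + 6 = 18.
Hence |(4s^2 - 2s - 7) − 5| ≤ 18|s − 2| < ε provided |s − 2| < ε/18.
Take δ = min(1, ε/18). Then 0 < |s − 2| < δ gives both |s − 2| < 1 and |s − 2| < ε/18, so |(4s^2 - 2s - 7) − 5| < ε.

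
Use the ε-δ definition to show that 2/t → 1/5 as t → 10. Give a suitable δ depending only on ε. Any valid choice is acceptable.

Let ε > 0 be given. We seek δ > 0 such that 0 < |t − 10| < δ implies |2/t − (1/5)| < ε.
|2/t − (1/5)| = 2·|10 − t|/(10·|t|) = 2|t − 10|/(10|t|).
Restrict δ ≤ 5. Then |t − 10| < 5 gives |t| > 5, so 10|t| > 50.
Then |2/t − (1/5)| < 2|t − 10|/50, which is < ε when |t − 10| < 25ε.
Take δ = min(5, 25ε). Then 0 < |t − 10| < δ gives both |t − 10| < 5 and |t − 10| < 25ε, so |2/t − (1/5)| < ε.

δ = min(5, 25ε)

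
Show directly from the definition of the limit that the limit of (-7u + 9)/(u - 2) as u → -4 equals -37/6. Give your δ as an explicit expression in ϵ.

Let ϵ > 0. We want δ > 0 with 0 < |u + 4| < δ ⇒ |(-7u + 9)/(u - 2) + 37/6| < ϵ.
Combining over a common denominator, (-7u + 9)/(u - 2) + 37/6 = [(-7u + 9)·(-6) − 37·(u - 2)] / [(-6)·(u - 2)] = 5(u + 4) / ((-6)(u - 2)).
So |(-7u + 9)/(u - 2) + 37/6| = 5|u + 4| / (6·|u − 2|).
Require δ ≤ 3, so |u − 2| ≥ |-6| − |u + 4| > 6 − 3 = 3.
Hence |(-7u + 9)/(u - 2) + 37/6| < 5|u + 4|/(6·3) = (5/18)|u + 4|, which is < ϵ once |u + 4| < (18/5)ϵ.
Take δ = min(3, (18/5)ϵ). Then 0 < |u + 4| < δ forces both bounds, so |(-7u + 9)/(u - 2) + 37/6| < ϵ.

δ = min(3, (18/5)ϵ)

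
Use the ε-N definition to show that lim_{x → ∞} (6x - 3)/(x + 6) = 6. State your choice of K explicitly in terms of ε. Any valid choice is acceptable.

K = 39/ε

Let ε > 0 be given. We seek K > 0 such that x > K implies |(6x - 3)/(x + 6) − 6| < ε.
(6x - 3)/(x + 6) − 6 = ((6x - 3) − 6(x + 6)) / ((x + 6)) = -39/((x + 6)).
For x > 0 we have x + 6 > x, so |(6x - 3)/(x + 6) − 6| = 39/((x + 6)) < 39/(x) = 39/x.
Thus |(6x - 3)/(x + 6) − 6| < ε whenever x > 39/ε.
Take K = 39/ε. If x > K then |(6x - 3)/(x + 6) − 6| < 39/x < ε.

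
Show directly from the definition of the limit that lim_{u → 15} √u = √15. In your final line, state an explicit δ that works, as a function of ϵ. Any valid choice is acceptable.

Suppose ϵ > 0. We want δ > 0 such that 0 < |u − 15| < δ implies |√u − √15| < ϵ.
Multiplying by the conjugate, |√u − √15| = |u − 15|/(√u + √15).
Restrict δ ≤ 15 so that |u − 15| < 15 forces u > 0, and then √u + √15 > √15.
Hence |√u − √15| < |u − 15|/√15, which is < ϵ once |u − 15| < √15·ϵ.
Take δ = min(15, √15·ϵ). If 0 < |u − 15| < δ then u > 0 and |√u − √15| < |u − 15|/√15 < ϵ.

δ = min(15, √15·ϵ)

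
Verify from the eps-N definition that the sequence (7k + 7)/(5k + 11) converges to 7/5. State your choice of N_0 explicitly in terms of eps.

Let eps > 0 be given. For k ≥ 1, |(7k + 7)/(5k + 11) − (7/5)| = |-42|/(5(5k + 11)) = 42/(5(5k + 11)).
Since 5k + 11 ≥ 5k for k ≥ 1, this is ≤ 42/(5·5k) = (42/25)/k.
So |(7k + 7)/(5k + 11) − (7/5)| < eps whenever k > (42/25)/eps.
Take N_0 = (42/25)/eps. If k > N_0 then |(7k + 7)/(5k + 11) − (7/5)| ≤ (42/25)/k < eps.

N_0 = (42/25)/eps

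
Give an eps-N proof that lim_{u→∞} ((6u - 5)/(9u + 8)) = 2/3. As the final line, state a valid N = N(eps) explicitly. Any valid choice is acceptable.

N = (31/27)/eps

Fix eps > 0. We seek N > 0 such that u > N implies |(6u - 5)/(9u + 8) − (2/3)| < eps.
(6u - 5)/(9u + 8) − (2/3) = (9(6u - 5) − 6(9u + 8)) / (9(9u + 8)) = -93/(9(9u + 8)).
For u > 0 we have 9u + 8 > 9u, so |(6u - 5)/(9u + 8) − (2/3)| = 93/(9(9u + 8)) < 93/(9·9u) = (31/27)/u.
Thus |(6u - 5)/(9u + 8) − (2/3)| < eps whenever u > (31/27)/eps.
Take N = (31/27)/eps. If u > N then |(6u - 5)/(9u + 8) − (2/3)| < (31/27)/u < eps.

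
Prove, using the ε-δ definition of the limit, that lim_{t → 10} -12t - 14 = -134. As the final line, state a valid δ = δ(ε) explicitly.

Let ε > 0. We need δ > 0 so that 0 < |t − 10| < δ implies |(-12t - 14) + 134| < ε.
Since (-12t - 14) + 134 = -12(t − 10), we have |(-12t - 14) + 134| = 12|t − 10|.
So 12|t − 10| < ε exactly when |t − 10| < ε/12.
Choosing δ = ε/12 gives |(-12t - 14) + 134| = 12|t − 10| < ε whenever |t − 10| < δ.

δ = ε/12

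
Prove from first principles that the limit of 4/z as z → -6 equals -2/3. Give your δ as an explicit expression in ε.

δ = min(3, (9/2)ε)

Let ε > 0 be given. We seek δ > 0 such that 0 < |z + 6| < δ implies |4/z + 2/3| < ε.
|4/z + 2/3| = 4·|-6 − z|/(6·|z|) = 4|z + 6|/(6|z|).
Require δ ≤ 3 so that |z| > 6 − 3 = 3, hence 6|z| > 18.
Then |4/z + 2/3| < 4|z + 6|/18, which is < ε when |z + 6| < (9/2)ε.
Take δ = min(3, (9/2)ε). Then 0 < |z + 6| < δ gives both |z + 6| < 3 and |z + 6| < (9/2)ε, so |4/z + 2/3| < ε.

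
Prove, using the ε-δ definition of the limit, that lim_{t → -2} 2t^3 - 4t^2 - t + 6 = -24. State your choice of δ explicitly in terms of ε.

δ = min(2, ε/79)

Fix ε > 0. We want δ > 0 such that 0 < |t + 2| < δ implies |(2t^3 - 4t^2 - t + 6) + 24| < ε.
(2t^3 - 4t^2 - t + 6) + 24 = 2t^3 - 4t^2 - t + 30 = (t + 2)(2t^2 - 8t + 15).
So |(2t^3 - 4t^2 - t + 6) + 24| = |t + 2|·|2t^2 - 8t + 15|.
Require δ ≤ 2. Then |t + 2| < 2 gives |t| < 4, and by the triangle inequality |2t^2 - 8t + 15| ≤ 2·4^2 + 8·4 + 15 = 79.
Hence |(2t^3 - 4t^2 - t + 6) + 24| ≤ 79|t + 2| < ε provided |t + 2| < ε/79.
Choosing δ = min(2, ε/79) ensures both conditions, hence |(2t^3 - 4t^2 - t + 6) + 24| < ε.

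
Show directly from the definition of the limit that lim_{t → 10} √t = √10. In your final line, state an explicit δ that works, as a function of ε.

δ = min(10, √10·ε)

Let ε > 0 be given. We want δ > 0 such that 0 < |t − 10| < δ implies |√t − √10| < ε.
Rationalise: √t − √10 = (t − 10)/(√t + √10), so |√t − √10| = |t − 10|/(√t + √10).
Restrict δ ≤ 10 so that |t − 10| < 10 forces t > 0, and then √t + √10 > √10.
Hence |√t − √10| < |t − 10|/√10, which is < ε once |t − 10| < √10·ε.
Take δ = min(10, √10·ε). If 0 < |t − 10| < δ then t > 0 and |√t − √10| < |t − 10|/√10 < ε.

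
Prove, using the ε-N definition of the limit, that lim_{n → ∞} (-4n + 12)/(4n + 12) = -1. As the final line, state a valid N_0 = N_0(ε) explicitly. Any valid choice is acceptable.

Let ε > 0. For n ≥ 1, |(-4n + 12)/(4n + 12) + 1| = |96|/(4(4n + 12)) = 96/(4(4n + 12)).
Since 4n + 12 ≥ 4n for n ≥ 1, this is ≤ 96/(4·4n) = 6/n.
So |(-4n + 12)/(4n + 12) + 1| < ε whenever n > 6/ε.
Take N_0 = 6/ε. If n > N_0 then |(-4n + 12)/(4n + 12) + 1| ≤ 6/n < ε.

N_0 = 6/ε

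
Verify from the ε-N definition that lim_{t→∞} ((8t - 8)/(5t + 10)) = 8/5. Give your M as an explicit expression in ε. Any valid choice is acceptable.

Fix ε > 0. We seek M > 0 such that t > M implies |(8t - 8)/(5t + 10) − (8/5)| < ε.
(8t - 8)/(5t + 10) − (8/5) = (5(8t - 8) − 8(5t + 10)) / (5(5t + 10)) = -120/(5(5t + 10)).
For t > 0 we have 5t + 10 > 5t, so |(8t - 8)/(5t + 10) − (8/5)| = 120/(5(5t + 10)) < 120/(5·5t) = (24/5)/t.
Thus |(8t - 8)/(5t + 10) − (8/5)| < ε whenever t > (24/5)/ε.
Take M = (24/5)/ε. If t > M then |(8t - 8)/(5t + 10) − (8/5)| < (24/5)/t < ε.

M = (24/5)/ε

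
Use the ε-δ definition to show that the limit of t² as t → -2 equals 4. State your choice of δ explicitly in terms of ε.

Let ε > 0. We seek δ > 0 with 0 < |t + 2| < δ ⇒ |t² − 4| < ε.
Factor: t² − 4 = (t + 2)(t - 2), so |t² − 4| = |t + 2|·|t - 2|.
Restrict δ ≤ 1. Then |t + 2| < 1 gives |t| < 3, so by the triangle inequality |t - 2| ≤ 3 + 2 = 5.
Hence |t² − 4| ≤ 5|t + 2|, which is < ε once |t + 2| < ε/5.
Take δ = min(1, ε/5). If 0 < |t + 2| < δ then both bounds hold and |t² − 4| ≤ 5|t + 2| < 5·(ε/5) = ε.

δ = min(1, ε/5)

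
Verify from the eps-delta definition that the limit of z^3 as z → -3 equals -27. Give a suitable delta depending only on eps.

delta = min(1, eps/37)

Suppose eps > 0. We seek delta > 0 with 0 < |z + 3| < delta ⇒ |z^3 + 27| < eps.
Factor: z^3 + 27 = (z + 3)(z^2 - 3z + 9), so |z^3 + 27| = |z + 3|·|z^2 - 3z + 9|.
Restrict delta ≤ 1. Then |z + 3| < 1 gives |z| < 4, so by the triangle inequality |z^2 - 3z + 9| ≤ 4^2 + 3·4 + 9 = 37.
Hence |z^3 + 27| ≤ 37|z + 3|, which is < eps once |z + 3| < eps/37.
Take delta = min(1, eps/37). If 0 < |z + 3| < delta then both bounds hold and |z^3 + 27| ≤ 37|z + 3| < 37·(eps/37) = eps.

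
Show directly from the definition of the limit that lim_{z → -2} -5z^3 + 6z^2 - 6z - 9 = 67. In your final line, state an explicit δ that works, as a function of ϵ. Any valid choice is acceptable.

δ = min(2, ϵ/182)

Let ϵ > 0 be given. We want δ > 0 such that 0 < |z + 2| < δ implies |(-5z^3 + 6z^2 - 6z - 9) − 67| < ϵ.
(-5z^3 + 6z^2 - 6z - 9) − 67 = -5z^3 + 6z^2 - 6z - 76 = (z + 2)(-5z^2 + 16z - 38).
So |(-5z^3 + 6z^2 - 6z - 9) − 67| = |z + 2|·|-5z^2 + 16z - 38|.
Assume first that |z + 2| < 2, so |z| < 4. Then |-5z^2 + 16z - 38| ≤ 5·4^2 + 16·4 + 38 = 182.
Hence |(-5z^3 + 6z^2 - 6z - 9) − 67| ≤ 182|z + 2| < ϵ provided |z + 2| < ϵ/182.
Take δ = min(2, ϵ/182). Then 0 < |z + 2| < δ gives both |z + 2| < 2 and |z + 2| < ϵ/182, so |(-5z^3 + 6z^2 - 6z - 9) − 67| < ϵ.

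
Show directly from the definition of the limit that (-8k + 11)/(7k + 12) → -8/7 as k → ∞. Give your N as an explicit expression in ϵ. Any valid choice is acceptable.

N = (173/49)/ϵ

Let ϵ > 0. For k ≥ 1, |(-8k + 11)/(7k + 12) + 8/7| = |173|/(7(7k + 12)) = 173/(7(7k + 12)).
Since 7k + 12 ≥ 7k for k ≥ 1, this is ≤ 173/(7·7k) = (173/49)/k.
So |(-8k + 11)/(7k + 12) + 8/7| < ϵ whenever k > (173/49)/ϵ.
Take N = (173/49)/ϵ. If k > N then |(-8k + 11)/(7k + 12) + 8/7| ≤ (173/49)/k < ϵ.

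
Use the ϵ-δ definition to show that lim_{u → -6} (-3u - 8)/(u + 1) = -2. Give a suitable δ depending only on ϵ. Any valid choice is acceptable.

Let ϵ > 0. We want δ > 0 with 0 < |u + 6| < δ ⇒ |(-3u - 8)/(u + 1) + 2| < ϵ.
Combining over a common denominator, (-3u - 8)/(u + 1) + 2 = [(-3u - 8)·(-5) − 10·(u + 1)] / [(-5)·(u + 1)] = 5(u + 6) / ((-5)(u + 1)).
So |(-3u - 8)/(u + 1) + 2| = 5|u + 6| / (5·|u + 1|).
Restrict δ ≤ 5/2. Then |u + 6| < 5/2 gives |u + 1| = |(u + 6) + (-5)| ≥ 5 − 5/2 = 5/2.
Hence |(-3u - 8)/(u + 1) + 2| < 5|u + 6|/(5·(5/2)) = (2/5)|u + 6|, which is < ϵ once |u + 6| < (5/2)ϵ.
Take δ = min(5/2, (5/2)ϵ). Then 0 < |u + 6| < δ forces both bounds, so |(-3u - 8)/(u + 1) + 2| < ϵ.

δ = min(5/2, (5/2)ϵ)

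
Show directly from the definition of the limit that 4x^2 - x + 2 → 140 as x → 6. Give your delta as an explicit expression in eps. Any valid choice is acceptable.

Let eps > 0. We want delta > 0 such that 0 < |x − 6| < delta implies |(4x^2 - x + 2) − 140| < eps.
(4x^2 - x + 2) − 140 = 4x^2 - x - 138 = (x − 6)(4x + 23).
So |(4x^2 - x + 2) − 140| = |x − 6|·|4x + 23|.
Assume first that |x − 6| < 1, so |x| < 7. Then |4x + 23| ≤ 4·7 + 23 = 51.
Hence |(4x^2 - x + 2) − 140| ≤ 51|x − 6| < eps provided |x − 6| < eps/51.
Choosing delta = min(1, eps/51) ensures both conditions, hence |(4x^2 - x + 2) − 140| < eps.

delta = min(1, eps/51)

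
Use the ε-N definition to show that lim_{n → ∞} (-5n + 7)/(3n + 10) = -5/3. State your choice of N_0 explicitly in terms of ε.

N_0 = (71/9)/ε

Let ε > 0. For n ≥ 1, |(-5n + 7)/(3n + 10) + 5/3| = |71|/(3(3n + 10)) = 71/(3(3n + 10)).
Since 3n + 10 ≥ 3n for n ≥ 1, this is ≤ 71/(3·3n) = (71/9)/n.
So |(-5n + 7)/(3n + 10) + 5/3| < ε whenever n > (71/9)/ε.
Take N_0 = (71/9)/ε. If n > N_0 then |(-5n + 7)/(3n + 10) + 5/3| ≤ (71/9)/n < ε.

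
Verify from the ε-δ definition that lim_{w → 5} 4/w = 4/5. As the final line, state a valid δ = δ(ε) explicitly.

Let ε > 0 be given. We seek δ > 0 such that 0 < |w − 5| < δ implies |4/w − (4/5)| < ε.
|4/w − (4/5)| = 4·|5 − w|/(5·|w|) = 4|w − 5|/(5|w|).
Require δ ≤ 5/2 so that |w| > 5 − 5/2 = 5/2, hence 5|w| > 25/2.
Then |4/w − (4/5)| < 4|w − 5|/(25/2), which is < ε when |w − 5| < (25/8)ε.
Take δ = min(5/2, (25/8)ε). Then 0 < |w − 5| < δ gives both |w − 5| < 5/2 and |w − 5| < (25/8)ε, so |4/w − (4/5)| < ε.

δ = min(5/2, (25/8)ε)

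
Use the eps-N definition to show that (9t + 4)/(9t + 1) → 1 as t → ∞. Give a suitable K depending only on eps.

K = (1/3)/eps

Let eps > 0. We seek K > 0 such that t > K implies |(9t + 4)/(9t + 1) − 1| < eps.
(9t + 4)/(9t + 1) − 1 = (9(9t + 4) − 9(9t + 1)) / (9(9t + 1)) = 27/(9(9t + 1)).
For t > 0 we have 9t + 1 > 9t, so |(9t + 4)/(9t + 1) − 1| = 27/(9(9t + 1)) < 27/(9·9t) = (1/3)/t.
Thus |(9t + 4)/(9t + 1) − 1| < eps whenever t > (1/3)/eps.
Take K = (1/3)/eps. If t > K then |(9t + 4)/(9t + 1) − 1| < (1/3)/t < eps.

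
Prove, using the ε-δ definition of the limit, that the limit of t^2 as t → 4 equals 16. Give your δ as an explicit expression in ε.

δ = min(1, ε/9)

Let ε > 0. We seek δ > 0 with 0 < |t − 4| < δ ⇒ |t^2 − 16| < ε.
Factor: t^2 − 16 = (t − 4)(t + 4), so |t^2 − 16| = |t − 4|·|t + 4|.
Restrict δ ≤ 1. Then |t − 4| < 1 gives |t| < 5, so by the triangle inequality |t + 4| ≤ 5 + 4 = 9.
Hence |t^2 − 16| ≤ 9|t − 4|, which is < ε once |t − 4| < ε/9.
Take δ = min(1, ε/9). If 0 < |t − 4| < δ then both bounds hold and |t^2 − 16| ≤ 9|t − 4| < 9·(ε/9) = ε.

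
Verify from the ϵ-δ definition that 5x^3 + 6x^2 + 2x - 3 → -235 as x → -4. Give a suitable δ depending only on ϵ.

Let ϵ > 0 be given. We want δ > 0 such that 0 < |x + 4| < δ implies |(5x^3 + 6x^2 + 2x - 3) + 235| < ϵ.
(5x^3 + 6x^2 + 2x - 3) + 235 = 5x^3 + 6x^2 + 2x + 232 = (x + 4)(5x^2 - 14x + 58).
So |(5x^3 + 6x^2 + 2x - 3) + 235| = |x + 4|·|5x^2 - 14x + 58|.
Require δ ≤ 1. Then |x + 4| < 1 gives |x| < 5, and by the triangle inequality |5x^2 - 14x + 58| ≤ 5·5^2 + 14·5 + 58 = 253.
Hence |(5x^3 + 6x^2 + 2x - 3) + 235| ≤ 253|x + 4| < ϵ provided |x + 4| < ϵ/253.
Choosing δ = min(1, ϵ/253) ensures both conditions, hence |(5x^3 + 6x^2 + 2x - 3) + 235| < ϵ.

δ = min(1, ϵ/253)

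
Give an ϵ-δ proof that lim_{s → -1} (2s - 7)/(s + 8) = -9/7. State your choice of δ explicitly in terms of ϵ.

Let ϵ > 0 be given. We want δ > 0 with 0 < |s + 1| < δ ⇒ |(2s - 7)/(s + 8) + 9/7| < ϵ.
Combining over a common denominator, (2s - 7)/(s + 8) + 9/7 = [(2s - 7)·7 − (-9)·(s + 8)] / [7·(s + 8)] = 23(s + 1) / (7(s + 8)).
So |(2s - 7)/(s + 8) + 9/7| = 23|s + 1| / (7·|s + 8|).
Restrict δ ≤ 7/2. Then |s + 1| < 7/2 gives |s + 8| = |(s + 1) + 7| ≥ 7 − 7/2 = 7/2.
Hence |(2s - 7)/(s + 8) + 9/7| < 23|s + 1|/(7·(7/2)) = (46/49)|s + 1|, which is < ϵ once |s + 1| < (49/46)ϵ.
Take δ = min(7/2, (49/46)ϵ). Then 0 < |s + 1| < δ forces both bounds, so |(2s - 7)/(s + 8) + 9/7| < ϵ.

δ = min(7/2, (49/46)ϵ)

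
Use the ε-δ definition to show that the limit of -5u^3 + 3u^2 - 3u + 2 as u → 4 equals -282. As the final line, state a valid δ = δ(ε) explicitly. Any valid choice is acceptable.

δ = min(2, ε/353)

Let ε > 0 be given. We want δ > 0 such that 0 < |u − 4| < δ implies |(-5u^3 + 3u^2 - 3u + 2) + 282| < ε.
(-5u^3 + 3u^2 - 3u + 2) + 282 = -5u^3 + 3u^2 - 3u + 284 = (u − 4)(-5u^2 - 17u - 71).
So |(-5u^3 + 3u^2 - 3u + 2) + 282| = |u − 4|·|-5u^2 - 17u - 71|.
Assume first that |u − 4| < 2, so |u| < 6. Then |-5u^2 - 17u - 71| ≤ 5·6^2 + 17·6 + 71 = 353.
Hence |(-5u^3 + 3u^2 - 3u + 2) + 282| ≤ 353|u − 4| < ε provided |u − 4| < ε/353.
Take δ = min(2, ε/353). Then 0 < |u − 4| < δ gives both |u − 4| < 2 and |u − 4| < ε/353, so |(-5u^3 + 3u^2 - 3u + 2) + 282| < ε.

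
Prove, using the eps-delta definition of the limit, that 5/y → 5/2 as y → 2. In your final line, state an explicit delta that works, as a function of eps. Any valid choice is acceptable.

Fix eps > 0. We seek delta > 0 such that 0 < |y − 2| < delta implies |5/y − (5/2)| < eps.
|5/y − (5/2)| = 5·|2 − y|/(2·|y|) = 5|y − 2|/(2|y|).
Require delta ≤ 1 so that |y| > 2 − 1 = 1, hence 2|y| > 2.
Then |5/y − (5/2)| < 5|y − 2|/2, which is < eps when |y − 2| < (2/5)eps.
Take delta = min(1, (2/5)eps). Then 0 < |y − 2| < delta gives both |y − 2| < 1 and |y − 2| < (2/5)eps, so |5/y − (5/2)| < eps.

delta = min(1, (2/5)eps)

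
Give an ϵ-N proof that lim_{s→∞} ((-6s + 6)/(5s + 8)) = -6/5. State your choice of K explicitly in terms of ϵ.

K = (78/25)/ϵ

Suppose ϵ > 0. We seek K > 0 such that s > K implies |(-6s + 6)/(5s + 8) + 6/5| < ϵ.
(-6s + 6)/(5s + 8) + 6/5 = (5(-6s + 6) − (-6)(5s + 8)) / (5(5s + 8)) = 78/(5(5s + 8)).
For s > 0 we have 5s + 8 > 5s, so |(-6s + 6)/(5s + 8) + 6/5| = 78/(5(5s + 8)) < 78/(5·5s) = (78/25)/s.
Thus |(-6s + 6)/(5s + 8) + 6/5| < ϵ whenever s > (78/25)/ϵ.
Take K = (78/25)/ϵ. If s > K then |(-6s + 6)/(5s + 8) + 6/5| < (78/25)/s < ϵ.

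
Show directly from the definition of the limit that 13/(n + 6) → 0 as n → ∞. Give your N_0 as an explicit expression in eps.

Let eps > 0. For n ≥ 1, |13/(n + 6) − 0| = 13/(n + 6) ≤ 13/n.
We need 13/n < eps, i.e. n > 13/eps.
Take N_0 = 13/eps. If n > N_0 then |13/(n + 6)| ≤ 13/n < eps.

N_0 = 13/eps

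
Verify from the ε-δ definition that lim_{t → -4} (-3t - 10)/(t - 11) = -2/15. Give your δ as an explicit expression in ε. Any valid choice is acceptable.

δ = min(15/2, (225/86)ε)

Let ε > 0. We want δ > 0 with 0 < |t + 4| < δ ⇒ |(-3t - 10)/(t - 11) + 2/15| < ε.
Combining over a common denominator, (-3t - 10)/(t - 11) + 2/15 = [(-3t - 10)·(-15) − 2·(t - 11)] / [(-15)·(t - 11)] = 43(t + 4) / ((-15)(t - 11)).
So |(-3t - 10)/(t - 11) + 2/15| = 43|t + 4| / (15·|t − 11|).
Restrict δ ≤ 15/2. Then |t + 4| < 15/2 gives |t − 11| = |(t + 4) + (-15)| ≥ 15 − 15/2 = 15/2.
Hence |(-3t - 10)/(t - 11) + 2/15| < 43|t + 4|/(15·(15/2)) = (86/225)|t + 4|, which is < ε once |t + 4| < (225/86)ε.
Take δ = min(15/2, (225/86)ε). Then 0 < |t + 4| < δ forces both bounds, so |(-3t - 10)/(t - 11) + 2/15| < ε.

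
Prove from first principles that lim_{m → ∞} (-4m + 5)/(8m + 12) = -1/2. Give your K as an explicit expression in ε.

K = (11/8)/ε

Fix ε > 0. For m ≥ 1, |(-4m + 5)/(8m + 12) + 1/2| = |88|/(8(8m + 12)) = 88/(8(8m + 12)).
Since 8m + 12 ≥ 8m for m ≥ 1, this is ≤ 88/(8·8m) = (11/8)/m.
So |(-4m + 5)/(8m + 12) + 1/2| < ε whenever m > (11/8)/ε.
Take K = (11/8)/ε. If m > K then |(-4m + 5)/(8m + 12) + 1/2| ≤ (11/8)/m < ε.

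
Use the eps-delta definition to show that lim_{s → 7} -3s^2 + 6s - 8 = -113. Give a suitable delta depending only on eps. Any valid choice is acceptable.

Suppose eps > 0. We want delta > 0 such that 0 < |s − 7| < delta implies |(-3s^2 + 6s - 8) + 113| < eps.
(-3s^2 + 6s - 8) + 113 = -3s^2 + 6s + 105 = (s − 7)(-3s - 15).
So |(-3s^2 + 6s - 8) + 113| = |s − 7|·|-3s - 15|.
Require delta ≤ 1. Then |s − 7| < 1 gives |s| < 8, and by the triangle inequality |-3s - 15| ≤ 3·8 + 15 = 39.
Hence |(-3s^2 + 6s - 8) + 113| ≤ 39|s − 7| < eps provided |s − 7| < eps/39.
Choosing delta = min(1, eps/39) ensures both conditions, hence |(-3s^2 + 6s - 8) + 113| < eps.

delta = min(1, eps/39)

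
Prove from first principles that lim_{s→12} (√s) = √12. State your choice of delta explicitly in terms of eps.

Fix eps > 0. We want delta > 0 such that 0 < |s − 12| < delta implies |√s − √12| < eps.
Multiplying by the conjugate, |√s − √12| = |s − 12|/(√s + √12).
Restrict delta ≤ 12 so that |s − 12| < 12 forces s > 0, and then √s + √12 > √12.
Hence |√s − √12| < |s − 12|/√12, which is < eps once |s − 12| < √12·eps.
Take delta = min(12, √12·eps). If 0 < |s − 12| < delta then s > 0 and |√s − √12| < |s − 12|/√12 < eps.

delta = min(12, √12·eps)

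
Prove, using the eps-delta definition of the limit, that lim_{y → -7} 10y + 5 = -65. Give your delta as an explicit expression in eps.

delta = eps/10

Fix eps > 0. We need delta > 0 so that 0 < |y + 7| < delta implies |(10y + 5) + 65| < eps.
|(10y + 5) + 65| = |10y + 70| = 10|y + 7|.
So 10|y + 7| < eps exactly when |y + 7| < eps/10.
Choosing delta = eps/10 gives |(10y + 5) + 65| = 10|y + 7| < eps whenever |y + 7| < delta.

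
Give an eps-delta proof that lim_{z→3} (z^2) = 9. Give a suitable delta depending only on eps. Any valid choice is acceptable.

Let eps > 0 be given. We seek delta > 0 with 0 < |z − 3| < delta ⇒ |z^2 − 9| < eps.
Factor: z^2 − 9 = (z − 3)(z + 3), so |z^2 − 9| = |z − 3|·|z + 3|.
Restrict delta ≤ 1. Then |z − 3| < 1 gives |z| < 4, so by the triangle inequality |z + 3| ≤ 4 + 3 = 7.
Hence |z^2 − 9| ≤ 7|z − 3|, which is < eps once |z − 3| < eps/7.
Take delta = min(1, eps/7). If 0 < |z − 3| < delta then both bounds hold and |z^2 − 9| ≤ 7|z − 3| < 7·(eps/7) = eps.

delta = min(1, eps/7)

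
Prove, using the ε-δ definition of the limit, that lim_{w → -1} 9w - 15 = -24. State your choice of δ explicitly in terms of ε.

Suppose ε > 0. We need δ > 0 so that 0 < |w + 1| < δ implies |(9w - 15) + 24| < ε.
Since (9w - 15) + 24 = 9(w + 1), we have |(9w - 15) + 24| = 9|w + 1|.
So 9|w + 1| < ε exactly when |w + 1| < ε/9.
Take δ = ε/9. If 0 < |w + 1| < δ then |(9w - 15) + 24| = 9|w + 1| < 9·(ε/9) = ε.

δ = ε/9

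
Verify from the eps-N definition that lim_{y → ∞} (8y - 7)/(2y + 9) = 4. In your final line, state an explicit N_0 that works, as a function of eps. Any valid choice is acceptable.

N_0 = (43/2)/eps

Let eps > 0 be given. We seek N_0 > 0 such that y > N_0 implies |(8y - 7)/(2y + 9) − 4| < eps.
(8y - 7)/(2y + 9) − 4 = (2(8y - 7) − 8(2y + 9)) / (2(2y + 9)) = -86/(2(2y + 9)).
For y > 0 we have 2y + 9 > 2y, so |(8y - 7)/(2y + 9) − 4| = 86/(2(2y + 9)) < 86/(2·2y) = (43/2)/y.
Thus |(8y - 7)/(2y + 9) − 4| < eps whenever y > (43/2)/eps.
Take N_0 = (43/2)/eps. If y > N_0 then |(8y - 7)/(2y + 9) − 4| < (43/2)/y < eps.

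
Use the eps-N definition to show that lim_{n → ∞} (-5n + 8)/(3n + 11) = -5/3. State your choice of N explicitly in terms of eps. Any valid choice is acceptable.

N = (79/9)/eps

Suppose eps > 0. For n ≥ 1, |(-5n + 8)/(3n + 11) + 5/3| = |79|/(3(3n + 11)) = 79/(3(3n + 11)).
Since 3n + 11 ≥ 3n for n ≥ 1, this is ≤ 79/(3·3n) = (79/9)/n.
So |(-5n + 8)/(3n + 11) + 5/3| < eps whenever n > (79/9)/eps.
Take N = (79/9)/eps. If n > N then |(-5n + 8)/(3n + 11) + 5/3| ≤ (79/9)/n < eps.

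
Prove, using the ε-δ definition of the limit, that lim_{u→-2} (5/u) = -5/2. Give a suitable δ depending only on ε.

δ = min(1, (2/5)ε)

Let ε > 0 be given. We seek δ > 0 such that 0 < |u + 2| < δ implies |5/u + 5/2| < ε.
|5/u + 5/2| = 5·|-2 − u|/(2·|u|) = 5|u + 2|/(2|u|).
Require δ ≤ 1 so that |u| > 2 − 1 = 1, hence 2|u| > 2.
Then |5/u + 5/2| < 5|u + 2|/2, which is < ε when |u + 2| < (2/5)ε.
Take δ = min(1, (2/5)ε). Then 0 < |u + 2| < δ gives both |u + 2| < 1 and |u + 2| < (2/5)ε, so |5/u + 5/2| < ε.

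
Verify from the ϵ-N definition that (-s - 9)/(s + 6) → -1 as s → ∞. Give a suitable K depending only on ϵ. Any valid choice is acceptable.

Suppose ϵ > 0. We seek K > 0 such that s > K implies |(-s - 9)/(s + 6) + 1| < ϵ.
(-s - 9)/(s + 6) + 1 = ((-s - 9) − (-1)(s + 6)) / ((s + 6)) = -3/((s + 6)).
For s > 0 we have s + 6 > s, so |(-s - 9)/(s + 6) + 1| = 3/((s + 6)) < 3/(s) = 3/s.
Thus |(-s - 9)/(s + 6) + 1| < ϵ whenever s > 3/ϵ.
Take K = 3/ϵ. If s > K then |(-s - 9)/(s + 6) + 1| < 3/s < ϵ.

K = 3/ϵ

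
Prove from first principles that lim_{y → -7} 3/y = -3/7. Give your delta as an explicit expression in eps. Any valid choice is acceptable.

Let eps > 0. We seek delta > 0 such that 0 < |y + 7| < delta implies |3/y + 3/7| < eps.
|3/y + 3/7| = 3·|-7 − y|/(7·|y|) = 3|y + 7|/(7|y|).
Restrict delta ≤ 7/2. Then |y + 7| < 7/2 gives |y| > 7/2, so 7|y| > 49/2.
Then |3/y + 3/7| < 3|y + 7|/(49/2), which is < eps when |y + 7| < (49/6)eps.
Take delta = min(7/2, (49/6)eps). Then 0 < |y + 7| < delta gives both |y + 7| < 7/2 and |y + 7| < (49/6)eps, so |3/y + 3/7| < eps.

delta = min(7/2, (49/6)eps)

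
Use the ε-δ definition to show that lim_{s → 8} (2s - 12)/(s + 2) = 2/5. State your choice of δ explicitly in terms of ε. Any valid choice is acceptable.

δ = min(5, (25/8)ε)

Fix ε > 0. We want δ > 0 with 0 < |s − 8| < δ ⇒ |(2s - 12)/(s + 2) − (2/5)| < ε.
Combining over a common denominator, (2s - 12)/(s + 2) − (2/5) = [(2s - 12)·10 − 4·(s + 2)] / [10·(s + 2)] = 16(s − 8) / (10(s + 2)).
So |(2s - 12)/(s + 2) − (2/5)| = 16|s − 8| / (10·|s + 2|).
Require δ ≤ 5, so |s + 2| ≥ |10| − |s − 8| > 10 − 5 = 5.
Hence |(2s - 12)/(s + 2) − (2/5)| < 16|s − 8|/(10·5) = (8/25)|s − 8|, which is < ε once |s − 8| < (25/8)ε.
Take δ = min(5, (25/8)ε). Then 0 < |s − 8| < δ forces both bounds, so |(2s - 12)/(s + 2) − (2/5)| < ε.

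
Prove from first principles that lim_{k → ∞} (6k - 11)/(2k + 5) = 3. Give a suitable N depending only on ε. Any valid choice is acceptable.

Let ε > 0 be given. For k ≥ 1, |(6k - 11)/(2k + 5) − 3| = |-52|/(2(2k + 5)) = 52/(2(2k + 5)).
Since 2k + 5 ≥ 2k for k ≥ 1, this is ≤ 52/(2·2k) = 13/k.
So |(6k - 11)/(2k + 5) − 3| < ε whenever k > 13/ε.
Take N = 13/ε. If k > N then |(6k - 11)/(2k + 5) − 3| ≤ 13/k < ε.

N = 13/ε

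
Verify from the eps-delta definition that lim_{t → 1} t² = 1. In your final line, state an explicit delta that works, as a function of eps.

delta = min(1, eps/3)

Let eps > 0. We seek delta > 0 with 0 < |t − 1| < delta ⇒ |t² − 1| < eps.
Factor: t² − 1 = (t − 1)(t + 1), so |t² − 1| = |t − 1|·|t + 1|.
Impose delta ≤ 1 so that |t| < 2; then |t + 1| ≤ 3.
Hence |t² − 1| ≤ 3|t − 1|, which is < eps once |t − 1| < eps/3.
Take delta = min(1, eps/3). If 0 < |t − 1| < delta then both bounds hold and |t² − 1| ≤ 3|t − 1| < 3·(eps/3) = eps.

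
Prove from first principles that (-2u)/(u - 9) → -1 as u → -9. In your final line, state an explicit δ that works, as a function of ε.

Fix ε > 0. We want δ > 0 with 0 < |u + 9| < δ ⇒ |(-2u)/(u - 9) + 1| < ε.
Combining over a common denominator, (-2u)/(u - 9) + 1 = [(-2u)·(-18) − 18·(u - 9)] / [(-18)·(u - 9)] = 18(u + 9) / ((-18)(u - 9)).
So |(-2u)/(u - 9) + 1| = 18|u + 9| / (18·|u − 9|).
Restrict δ ≤ 9. Then |u + 9| < 9 gives |u − 9| = |(u + 9) + (-18)| ≥ 18 − 9 = 9.
Hence |(-2u)/(u - 9) + 1| < 18|u + 9|/(18·9) = (1/9)|u + 9|, which is < ε once |u + 9| < 9ε.
Take δ = min(9, 9ε). Then 0 < |u + 9| < δ forces both bounds, so |(-2u)/(u - 9) + 1| < ε.

δ = min(9, 9ε)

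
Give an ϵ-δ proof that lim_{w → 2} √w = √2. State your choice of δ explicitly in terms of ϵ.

Let ϵ > 0. We want δ > 0 such that 0 < |w − 2| < δ implies |√w − √2| < ϵ.
Multiplying by the conjugate, |√w − √2| = |w − 2|/(√w + √2).
Restrict δ ≤ 2 so that |w − 2| < 2 forces w > 0, and then √w + √2 > √2.
Hence |√w − √2| < |w − 2|/√2, which is < ϵ once |w − 2| < √2·ϵ.
Take δ = min(2, √2·ϵ). If 0 < |w − 2| < δ then w > 0 and |√w − √2| < |w − 2|/√2 < ϵ.

δ = min(2, √2·ϵ)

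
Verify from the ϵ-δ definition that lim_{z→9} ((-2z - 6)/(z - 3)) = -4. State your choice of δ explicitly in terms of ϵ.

δ = min(3, (3/2)ϵ)

Suppose ϵ > 0. We want δ > 0 with 0 < |z − 9| < δ ⇒ |(-2z - 6)/(z - 3) + 4| < ϵ.
Combining over a common denominator, (-2z - 6)/(z - 3) + 4 = [(-2z - 6)·6 − (-24)·(z - 3)] / [6·(z - 3)] = 12(z − 9) / (6(z - 3)).
So |(-2z - 6)/(z - 3) + 4| = 12|z − 9| / (6·|z − 3|).
Restrict δ ≤ 3. Then |z − 9| < 3 gives |z − 3| = |(z − 9) + 6| ≥ 6 − 3 = 3.
Hence |(-2z - 6)/(z - 3) + 4| < 12|z − 9|/(6·3) = (2/3)|z − 9|, which is < ϵ once |z − 9| < (3/2)ϵ.
Take δ = min(3, (3/2)ϵ). Then 0 < |z − 9| < δ forces both bounds, so |(-2z - 6)/(z - 3) + 4| < ϵ.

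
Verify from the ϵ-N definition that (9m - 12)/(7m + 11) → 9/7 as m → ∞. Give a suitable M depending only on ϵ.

M = (183/49)/ϵ

Fix ϵ > 0. For m ≥ 1, |(9m - 12)/(7m + 11) − (9/7)| = |-183|/(7(7m + 11)) = 183/(7(7m + 11)).
Since 7m + 11 ≥ 7m for m ≥ 1, this is ≤ 183/(7·7m) = (183/49)/m.
So |(9m - 12)/(7m + 11) − (9/7)| < ϵ whenever m > (183/49)/ϵ.
Take M = (183/49)/ϵ. If m > M then |(9m - 12)/(7m + 11) − (9/7)| ≤ (183/49)/m < ϵ.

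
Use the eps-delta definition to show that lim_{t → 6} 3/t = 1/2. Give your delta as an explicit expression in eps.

delta = min(3, 6eps)

Let eps > 0 be given. We seek delta > 0 such that 0 < |t − 6| < delta implies |3/t − (1/2)| < eps.
|3/t − (1/2)| = 3·|6 − t|/(6·|t|) = 3|t − 6|/(6|t|).
Restrict delta ≤ 3. Then |t − 6| < 3 gives |t| > 3, so 6|t| > 18.
Then |3/t − (1/2)| < 3|t − 6|/18, which is < eps when |t − 6| < 6eps.
Take delta = min(3, 6eps). Then 0 < |t − 6| < delta gives both |t − 6| < 3 and |t − 6| < 6eps, so |3/t − (1/2)| < eps.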